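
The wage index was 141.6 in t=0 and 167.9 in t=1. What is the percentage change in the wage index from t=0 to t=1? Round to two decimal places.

18.57%

Change = (167.9 − 141.6) / 141.6 × 100
       = 26.3 / 141.6 × 100 = 18.5734%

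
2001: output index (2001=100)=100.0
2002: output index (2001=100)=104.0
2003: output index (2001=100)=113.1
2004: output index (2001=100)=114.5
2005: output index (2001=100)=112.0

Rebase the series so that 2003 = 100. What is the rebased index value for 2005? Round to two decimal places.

Rebased(2005) = 112.0 / 113.1 × 100 = 99.0274

99.03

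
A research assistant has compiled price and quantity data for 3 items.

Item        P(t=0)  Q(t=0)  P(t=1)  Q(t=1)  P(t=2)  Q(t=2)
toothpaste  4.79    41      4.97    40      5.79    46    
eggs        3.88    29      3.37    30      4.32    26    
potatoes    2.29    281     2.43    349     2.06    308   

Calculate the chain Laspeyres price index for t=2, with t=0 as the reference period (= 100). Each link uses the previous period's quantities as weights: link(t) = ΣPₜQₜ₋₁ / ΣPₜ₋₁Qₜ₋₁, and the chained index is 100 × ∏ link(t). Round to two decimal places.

Link t=0→t=1:
ΣP(t=1)Q(t=0) = 4.97×41 + 3.37×29 + 2.43×281 = 203.77 + 97.73 + 682.83 = 984.33
ΣP(t=0)Q(t=0) = 4.79×41 + 3.88×29 + 2.29×281 = 196.39 + 112.52 + 643.49 = 952.4
link = 984.33/952.4 = 1.033526
Link t=1→t=2:
ΣP(t=2)Q(t=1) = 5.79×40 + 4.32×30 + 2.06×349 = 231.6 + 129.6 + 718.94 = 1080.14
ΣP(t=1)Q(t=1) = 4.97×40 + 3.37×30 + 2.43×349 = 198.8 + 101.1 + 848.07 = 1147.97
link = 1080.14/1147.97 = 0.940913
Chained index = 100 × 1.033526 × 0.940913 = 97.2458

97.25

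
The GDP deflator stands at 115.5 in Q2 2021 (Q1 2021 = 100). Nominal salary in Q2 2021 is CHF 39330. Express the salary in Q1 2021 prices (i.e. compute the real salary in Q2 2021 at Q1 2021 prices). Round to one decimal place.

Real = Nominal ÷ (Index/100) = 39330 ÷ (115.5/100)
     = 39330 ÷ 1.155 = 34051.9481

34051.9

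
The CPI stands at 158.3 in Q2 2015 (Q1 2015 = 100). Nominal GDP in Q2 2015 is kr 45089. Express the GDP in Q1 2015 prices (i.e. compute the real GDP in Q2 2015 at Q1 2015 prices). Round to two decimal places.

Real = Nominal ÷ (Index/100) = 45089 ÷ (158.3/100)
     = 45089 ÷ 1.583 = 28483.2596

28483.26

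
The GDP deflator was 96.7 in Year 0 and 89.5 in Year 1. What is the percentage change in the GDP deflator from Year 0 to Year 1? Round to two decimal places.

Change = (89.5 − 96.7) / 96.7 × 100
       = -7.2 / 96.7 × 100 = -7.4457%

-7.45%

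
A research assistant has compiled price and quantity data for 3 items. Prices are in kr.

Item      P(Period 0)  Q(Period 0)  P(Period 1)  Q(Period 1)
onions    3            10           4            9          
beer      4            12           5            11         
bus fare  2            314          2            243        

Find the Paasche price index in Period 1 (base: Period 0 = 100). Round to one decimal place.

Paasche price index uses current-period quantities as weights.
ΣP(Period 1)·Q(Period 1) = 4×9 + 5×11 + 2×243 = 36 + 55 + 486 = 577
ΣP(Period 0)·Q(Period 1) = 3×9 + 4×11 + 2×243 = 27 + 44 + 486 = 557
Index = 577 / 557 × 100 = 103.5907

103.6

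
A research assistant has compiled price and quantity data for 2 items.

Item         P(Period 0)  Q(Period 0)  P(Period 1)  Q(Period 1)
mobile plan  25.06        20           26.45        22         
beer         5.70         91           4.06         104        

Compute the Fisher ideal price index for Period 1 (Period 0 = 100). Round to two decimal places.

Laspeyres component (base-period weights):
ΣP(Period 1)Q(Period 0) = 26.45×20 + 4.06×91 = 529 + 369.46 = 898.46
ΣP(Period 0)Q(Period 0) = 25.06×20 + 5.70×91 = 501.2 + 518.7 = 1019.9
L = 898.46 / 1019.9 × 100 = 88.0930
Paasche component (current-period weights):
ΣP(Period 1)Q(Period 1) = 26.45×22 + 4.06×104 = 581.9 + 422.24 = 1004.14
ΣP(Period 0)Q(Period 1) = 25.06×22 + 5.70×104 = 551.32 + 592.8 = 1144.12
P = 1004.14 / 1144.12 × 100 = 87.7653
Fisher = √(L × P) = √(88.0930 × 87.7653) = 87.9290

87.93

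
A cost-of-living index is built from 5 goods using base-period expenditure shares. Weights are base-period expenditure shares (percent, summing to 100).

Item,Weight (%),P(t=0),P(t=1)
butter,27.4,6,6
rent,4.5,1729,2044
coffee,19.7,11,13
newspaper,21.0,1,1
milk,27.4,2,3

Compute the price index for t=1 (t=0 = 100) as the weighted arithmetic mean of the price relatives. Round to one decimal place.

butter: 27.4 × (6/6) = 27.4 × 1.000000 = 27.4000
rent: 4.5 × (2044/1729) = 4.5 × 1.182186 = 5.3198
coffee: 19.7 × (13/11) = 19.7 × 1.181818 = 23.2818
newspaper: 21.0 × (1/1) = 21.0 × 1.000000 = 21.0000
milk: 27.4 × (3/2) = 27.4 × 1.500000 = 41.1000
Index = Σ wᵢ·(p₁ᵢ/p₀ᵢ) = 27.4000 + 5.3198 + 23.2818 + 21.0000 + 41.1000 = 118.1017

118.1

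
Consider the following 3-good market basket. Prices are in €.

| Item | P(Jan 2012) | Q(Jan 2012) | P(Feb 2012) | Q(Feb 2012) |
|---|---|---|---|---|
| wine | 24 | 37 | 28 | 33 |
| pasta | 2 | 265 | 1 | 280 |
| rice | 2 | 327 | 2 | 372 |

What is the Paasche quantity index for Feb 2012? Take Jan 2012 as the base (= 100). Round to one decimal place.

Paasche quantity index uses current-period prices as weights.
ΣP(Feb 2012)·Q(Feb 2012) = 28×33 + 1×280 + 2×372 = 924 + 280 + 744 = 1948
ΣP(Feb 2012)·Q(Jan 2012) = 28×37 + 1×265 + 2×327 = 1036 + 265 + 654 = 1955
Index = 1948 / 1955 × 100 = 99.6419

99.6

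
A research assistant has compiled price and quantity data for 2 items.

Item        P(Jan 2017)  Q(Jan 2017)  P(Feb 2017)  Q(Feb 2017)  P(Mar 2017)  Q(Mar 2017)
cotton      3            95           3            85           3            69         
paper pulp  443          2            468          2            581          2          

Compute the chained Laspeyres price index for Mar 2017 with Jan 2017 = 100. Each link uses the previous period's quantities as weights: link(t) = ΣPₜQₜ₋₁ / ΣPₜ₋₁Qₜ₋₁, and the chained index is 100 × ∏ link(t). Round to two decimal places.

Link Jan 2017→Feb 2017:
ΣP(Feb 2017)Q(Jan 2017) = 3×95 + 468×2 = 285 + 936 = 1221
ΣP(Jan 2017)Q(Jan 2017) = 3×95 + 443×2 = 285 + 886 = 1171
link = 1221/1171 = 1.042699
Link Feb 2017→Mar 2017:
ΣP(Mar 2017)Q(Feb 2017) = 3×85 + 581×2 = 255 + 1162 = 1417
ΣP(Feb 2017)Q(Feb 2017) = 3×85 + 468×2 = 255 + 936 = 1191
link = 1417/1191 = 1.189757
Chained index = 100 × 1.042699 × 1.189757 = 124.0557

124.06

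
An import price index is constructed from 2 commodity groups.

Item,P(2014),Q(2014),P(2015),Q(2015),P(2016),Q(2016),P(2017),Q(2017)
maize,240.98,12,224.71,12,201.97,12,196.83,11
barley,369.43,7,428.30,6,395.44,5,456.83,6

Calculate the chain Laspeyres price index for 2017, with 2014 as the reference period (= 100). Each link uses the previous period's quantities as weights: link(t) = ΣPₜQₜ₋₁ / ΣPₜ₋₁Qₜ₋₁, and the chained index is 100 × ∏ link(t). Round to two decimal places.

99.96

Link 2014→2015:
ΣP(2015)Q(2014) = 224.71×12 + 428.30×7 = 2696.52 + 2998.1 = 5694.62
ΣP(2014)Q(2014) = 240.98×12 + 369.43×7 = 2891.76 + 2586.01 = 5477.77
link = 5694.62/5477.77 = 1.039587
Link 2015→2016:
ΣP(2016)Q(2015) = 201.97×12 + 395.44×6 = 2423.64 + 2372.64 = 4796.28
ΣP(2015)Q(2015) = 224.71×12 + 428.30×6 = 2696.52 + 2569.8 = 5266.32
link = 4796.28/5266.32 = 0.910746
Link 2016→2017:
ΣP(2017)Q(2016) = 196.83×12 + 456.83×5 = 2361.96 + 2284.15 = 4646.11
ΣP(2016)Q(2016) = 201.97×12 + 395.44×5 = 2423.64 + 1977.2 = 4400.84
link = 4646.11/4400.84 = 1.055733
Chained index = 100 × 1.039587 × 0.910746 × 1.055733 = 99.9568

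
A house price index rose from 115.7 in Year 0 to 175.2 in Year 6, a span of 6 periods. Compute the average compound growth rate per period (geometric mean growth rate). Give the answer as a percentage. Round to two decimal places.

Growth factor = (175.2/115.7)^(1/6) = (1.514261)^(1/6) = 1.071602
Growth rate = 1.071602 − 1 = 0.071602 = 7.1602%

7.16%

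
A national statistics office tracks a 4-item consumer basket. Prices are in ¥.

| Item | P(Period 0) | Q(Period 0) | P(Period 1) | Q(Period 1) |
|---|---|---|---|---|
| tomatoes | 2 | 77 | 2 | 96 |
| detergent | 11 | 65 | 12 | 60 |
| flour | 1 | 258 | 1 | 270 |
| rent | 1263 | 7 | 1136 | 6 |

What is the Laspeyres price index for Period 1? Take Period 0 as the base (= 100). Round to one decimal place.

91.7

Laspeyres price index uses base-period quantities as weights.
ΣP(Period 1)·Q(Period 0) = 2×77 + 12×65 + 1×258 + 1136×7 = 154 + 780 + 258 + 7952 = 9144
ΣP(Period 0)·Q(Period 0) = 2×77 + 11×65 + 1×258 + 1263×7 = 154 + 715 + 258 + 8841 = 9968
Index = 9144 / 9968 × 100 = 91.7335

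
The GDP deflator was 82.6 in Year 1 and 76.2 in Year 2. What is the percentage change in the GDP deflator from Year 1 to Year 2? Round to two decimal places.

-7.75%

Change = (76.2 − 82.6) / 82.6 × 100
       = -6.4 / 82.6 × 100 = -7.7482%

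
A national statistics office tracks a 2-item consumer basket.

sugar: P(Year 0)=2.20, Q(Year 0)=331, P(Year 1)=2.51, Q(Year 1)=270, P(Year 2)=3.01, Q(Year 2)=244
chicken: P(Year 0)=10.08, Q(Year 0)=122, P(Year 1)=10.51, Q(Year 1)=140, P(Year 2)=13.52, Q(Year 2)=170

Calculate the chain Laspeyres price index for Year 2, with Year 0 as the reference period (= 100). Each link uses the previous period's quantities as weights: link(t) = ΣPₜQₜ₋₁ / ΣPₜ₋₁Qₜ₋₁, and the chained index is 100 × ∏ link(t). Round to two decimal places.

Link Year 0→Year 1:
ΣP(Year 1)Q(Year 0) = 2.51×331 + 10.51×122 = 830.81 + 1282.22 = 2113.03
ΣP(Year 0)Q(Year 0) = 2.20×331 + 10.08×122 = 728.2 + 1229.76 = 1957.96
link = 2113.03/1957.96 = 1.079200
Link Year 1→Year 2:
ΣP(Year 2)Q(Year 1) = 3.01×270 + 13.52×140 = 812.7 + 1892.8 = 2705.5
ΣP(Year 1)Q(Year 1) = 2.51×270 + 10.51×140 = 677.7 + 1471.4 = 2149.1
link = 2705.5/2149.1 = 1.258899
Chained index = 100 × 1.079200 × 1.258899 = 135.8604

135.86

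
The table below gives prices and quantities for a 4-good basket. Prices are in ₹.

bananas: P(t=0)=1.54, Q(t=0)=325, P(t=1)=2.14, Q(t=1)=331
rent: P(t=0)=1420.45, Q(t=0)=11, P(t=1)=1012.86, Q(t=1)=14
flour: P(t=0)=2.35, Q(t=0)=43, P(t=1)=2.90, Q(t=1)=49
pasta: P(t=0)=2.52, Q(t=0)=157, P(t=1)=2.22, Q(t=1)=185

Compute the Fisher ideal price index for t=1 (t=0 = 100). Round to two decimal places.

73.83

Laspeyres component (base-period weights):
ΣP(t=1)Q(t=0) = 2.14×325 + 1012.86×11 + 2.90×43 + 2.22×157 = 695.5 + 11141.46 + 124.7 + 348.54 = 12310.2
ΣP(t=0)Q(t=0) = 1.54×325 + 1420.45×11 + 2.35×43 + 2.52×157 = 500.5 + 15624.95 + 101.05 + 395.64 = 16622.14
L = 12310.2 / 16622.14 × 100 = 74.0591
Paasche component (current-period weights):
ΣP(t=1)Q(t=1) = 2.14×331 + 1012.86×14 + 2.90×49 + 2.22×185 = 708.34 + 14180.04 + 142.1 + 410.7 = 15441.18
ΣP(t=0)Q(t=1) = 1.54×331 + 1420.45×14 + 2.35×49 + 2.52×185 = 509.74 + 19886.3 + 115.15 + 466.2 = 20977.39
P = 15441.18 / 20977.39 × 100 = 73.6087
Fisher = √(L × P) = √(74.0591 × 73.6087) = 73.8335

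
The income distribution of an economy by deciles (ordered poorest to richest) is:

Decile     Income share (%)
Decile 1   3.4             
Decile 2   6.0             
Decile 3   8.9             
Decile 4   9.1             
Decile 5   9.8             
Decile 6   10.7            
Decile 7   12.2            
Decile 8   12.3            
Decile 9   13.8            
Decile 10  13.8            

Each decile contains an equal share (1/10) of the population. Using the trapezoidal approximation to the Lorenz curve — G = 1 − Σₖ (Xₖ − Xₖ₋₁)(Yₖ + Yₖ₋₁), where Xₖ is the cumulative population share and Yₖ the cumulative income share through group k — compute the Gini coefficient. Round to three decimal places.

0.175

Cumulative income shares Yₖ: 0.0340, 0.0940, 0.1830, 0.2740, 0.3720, 0.4790, 0.6010, 0.7240, 0.8620, 1.0000
Σ (Xₖ−Xₖ₋₁)(Yₖ+Yₖ₋₁) = (1/10)(0.0340+0.0000) + (1/10)(0.0940+0.0340) + (1/10)(0.1830+0.0940) + (1/10)(0.2740+0.1830) + (1/10)(0.3720+0.2740) + (1/10)(0.4790+0.3720) + (1/10)(0.6010+0.4790) + (1/10)(0.7240+0.6010) + (1/10)(0.8620+0.7240) + (1/10)(1.0000+0.8620)
  = 0.0034 + 0.0128 + 0.0277 + 0.0457 + 0.0646 + 0.0851 + 0.1080 + 0.1325 + 0.1586 + 0.1862 = 0.8246
G = 1 − 0.8246 = 0.1754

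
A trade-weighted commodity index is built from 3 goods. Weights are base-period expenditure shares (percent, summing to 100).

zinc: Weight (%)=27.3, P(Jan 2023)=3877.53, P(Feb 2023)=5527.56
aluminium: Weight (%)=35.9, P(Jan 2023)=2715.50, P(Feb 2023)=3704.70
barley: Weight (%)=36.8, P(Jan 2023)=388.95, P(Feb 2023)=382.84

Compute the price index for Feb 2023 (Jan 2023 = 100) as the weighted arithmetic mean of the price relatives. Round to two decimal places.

124.12

zinc: 27.3 × (5527.56/3877.53) = 27.3 × 1.425536 = 38.9171
aluminium: 35.9 × (3704.70/2715.50) = 35.9 × 1.364279 = 48.9776
barley: 36.8 × (382.84/388.95) = 36.8 × 0.984291 = 36.2219
Index = Σ wᵢ·(p₁ᵢ/p₀ᵢ) = 38.9171 + 48.9776 + 36.2219 = 124.1167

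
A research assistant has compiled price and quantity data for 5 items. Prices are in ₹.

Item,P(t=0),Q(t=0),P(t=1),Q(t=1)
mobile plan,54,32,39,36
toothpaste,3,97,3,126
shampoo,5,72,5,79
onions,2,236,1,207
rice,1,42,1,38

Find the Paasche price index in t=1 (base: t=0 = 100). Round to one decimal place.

76.4

Paasche price index uses current-period quantities as weights.
ΣP(t=1)·Q(t=1) = 39×36 + 3×126 + 5×79 + 1×207 + 1×38 = 1404 + 378 + 395 + 207 + 38 = 2422
ΣP(t=0)·Q(t=1) = 54×36 + 3×126 + 5×79 + 2×207 + 1×38 = 1944 + 378 + 395 + 414 + 38 = 3169
Index = 2422 / 3169 × 100 = 76.4279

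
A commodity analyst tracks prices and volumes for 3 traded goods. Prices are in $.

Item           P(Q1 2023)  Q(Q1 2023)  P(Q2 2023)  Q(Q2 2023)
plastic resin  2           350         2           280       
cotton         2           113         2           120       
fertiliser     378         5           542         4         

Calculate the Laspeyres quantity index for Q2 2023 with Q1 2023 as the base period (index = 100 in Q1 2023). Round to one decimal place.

82.1

Laspeyres quantity index uses base-period prices as weights.
ΣP(Q1 2023)·Q(Q2 2023) = 2×280 + 2×120 + 378×4 = 560 + 240 + 1512 = 2312
ΣP(Q1 2023)·Q(Q1 2023) = 2×350 + 2×113 + 378×5 = 700 + 226 + 1890 = 2816
Index = 2312 / 2816 × 100 = 82.1023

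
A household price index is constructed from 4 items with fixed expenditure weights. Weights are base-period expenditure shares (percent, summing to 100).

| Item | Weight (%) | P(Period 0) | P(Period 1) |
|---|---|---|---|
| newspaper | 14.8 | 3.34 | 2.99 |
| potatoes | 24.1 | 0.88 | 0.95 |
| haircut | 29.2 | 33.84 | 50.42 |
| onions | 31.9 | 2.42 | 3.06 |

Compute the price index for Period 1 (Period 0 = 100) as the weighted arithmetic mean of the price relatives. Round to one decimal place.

123.1

newspaper: 14.8 × (2.99/3.34) = 14.8 × 0.895210 = 13.2491
potatoes: 24.1 × (0.95/0.88) = 24.1 × 1.079545 = 26.0170
haircut: 29.2 × (50.42/33.84) = 29.2 × 1.489953 = 43.5066
onions: 31.9 × (3.06/2.42) = 31.9 × 1.264463 = 40.3364
Index = Σ wᵢ·(p₁ᵢ/p₀ᵢ) = 13.2491 + 26.0170 + 43.5066 + 40.3364 = 123.1091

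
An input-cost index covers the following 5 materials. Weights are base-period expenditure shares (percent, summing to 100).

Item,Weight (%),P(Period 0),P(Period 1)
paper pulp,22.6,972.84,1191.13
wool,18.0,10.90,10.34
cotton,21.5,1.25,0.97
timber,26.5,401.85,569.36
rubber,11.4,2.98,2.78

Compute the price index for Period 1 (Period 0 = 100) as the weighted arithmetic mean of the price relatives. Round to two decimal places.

109.61

paper pulp: 22.6 × (1191.13/972.84) = 22.6 × 1.224384 = 27.6711
wool: 18.0 × (10.34/10.90) = 18.0 × 0.948624 = 17.0752
cotton: 21.5 × (0.97/1.25) = 21.5 × 0.776000 = 16.6840
timber: 26.5 × (569.36/401.85) = 26.5 × 1.416847 = 37.5464
rubber: 11.4 × (2.78/2.98) = 11.4 × 0.932886 = 10.6349
Index = Σ wᵢ·(p₁ᵢ/p₀ᵢ) = 27.6711 + 17.0752 + 16.6840 + 37.5464 + 10.6349 = 109.6117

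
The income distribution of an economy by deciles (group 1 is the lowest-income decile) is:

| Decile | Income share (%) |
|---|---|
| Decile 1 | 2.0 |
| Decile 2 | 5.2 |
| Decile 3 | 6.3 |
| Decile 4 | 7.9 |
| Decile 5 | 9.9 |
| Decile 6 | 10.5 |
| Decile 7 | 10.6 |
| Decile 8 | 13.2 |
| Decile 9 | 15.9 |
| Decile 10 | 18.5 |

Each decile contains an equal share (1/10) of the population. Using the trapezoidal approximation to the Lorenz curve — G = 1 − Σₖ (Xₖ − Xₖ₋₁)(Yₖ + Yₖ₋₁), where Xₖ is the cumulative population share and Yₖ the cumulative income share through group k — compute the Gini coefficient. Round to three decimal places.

Cumulative income shares Yₖ: 0.0200, 0.0720, 0.1350, 0.2140, 0.3130, 0.4180, 0.5240, 0.6560, 0.8150, 1.0000
Σ (Xₖ−Xₖ₋₁)(Yₖ+Yₖ₋₁) = (1/10)(0.0200+0.0000) + (1/10)(0.0720+0.0200) + (1/10)(0.1350+0.0720) + (1/10)(0.2140+0.1350) + (1/10)(0.3130+0.2140) + (1/10)(0.4180+0.3130) + (1/10)(0.5240+0.4180) + (1/10)(0.6560+0.5240) + (1/10)(0.8150+0.6560) + (1/10)(1.0000+0.8150)
  = 0.0020 + 0.0092 + 0.0207 + 0.0349 + 0.0527 + 0.0731 + 0.0942 + 0.1180 + 0.1471 + 0.1815 = 0.7334
G = 1 − 0.7334 = 0.2666

0.267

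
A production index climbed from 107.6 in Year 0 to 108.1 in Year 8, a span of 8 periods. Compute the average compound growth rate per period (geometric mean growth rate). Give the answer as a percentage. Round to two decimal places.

0.06%

Growth factor = (108.1/107.6)^(1/8) = (1.004647)^(1/8) = 1.000580
Growth rate = 1.000580 − 1 = 0.000580 = 0.0580%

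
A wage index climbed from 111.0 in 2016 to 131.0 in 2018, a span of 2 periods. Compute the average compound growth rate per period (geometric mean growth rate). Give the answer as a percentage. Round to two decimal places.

8.64%

Growth factor = (131.0/111.0)^(1/2) = (1.180180)^(1/2) = 1.086361
Growth rate = 1.086361 − 1 = 0.086361 = 8.6361%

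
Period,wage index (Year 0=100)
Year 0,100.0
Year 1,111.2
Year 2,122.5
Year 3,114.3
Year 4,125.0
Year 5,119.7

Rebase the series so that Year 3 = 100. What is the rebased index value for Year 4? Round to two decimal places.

Rebased(Year 4) = 125.0 / 114.3 × 100 = 109.3613

109.36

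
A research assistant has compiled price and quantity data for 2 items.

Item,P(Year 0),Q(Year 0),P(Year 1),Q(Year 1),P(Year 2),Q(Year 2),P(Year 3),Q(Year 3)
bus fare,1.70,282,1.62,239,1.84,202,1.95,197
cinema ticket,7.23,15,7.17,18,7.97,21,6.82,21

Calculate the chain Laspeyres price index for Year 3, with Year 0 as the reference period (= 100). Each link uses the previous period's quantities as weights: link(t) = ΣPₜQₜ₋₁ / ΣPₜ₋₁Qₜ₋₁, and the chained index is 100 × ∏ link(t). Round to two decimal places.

Link Year 0→Year 1:
ΣP(Year 1)Q(Year 0) = 1.62×282 + 7.17×15 = 456.84 + 107.55 = 564.39
ΣP(Year 0)Q(Year 0) = 1.70×282 + 7.23×15 = 479.4 + 108.45 = 587.85
link = 564.39/587.85 = 0.960092
Link Year 1→Year 2:
ΣP(Year 2)Q(Year 1) = 1.84×239 + 7.97×18 = 439.76 + 143.46 = 583.22
ΣP(Year 1)Q(Year 1) = 1.62×239 + 7.17×18 = 387.18 + 129.06 = 516.24
link = 583.22/516.24 = 1.129746
Link Year 2→Year 3:
ΣP(Year 3)Q(Year 2) = 1.95×202 + 6.82×21 = 393.9 + 143.22 = 537.12
ΣP(Year 2)Q(Year 2) = 1.84×202 + 7.97×21 = 371.68 + 167.37 = 539.05
link = 537.12/539.05 = 0.996420
Chained index = 100 × 0.960092 × 1.129746 × 0.996420 = 108.0776

108.08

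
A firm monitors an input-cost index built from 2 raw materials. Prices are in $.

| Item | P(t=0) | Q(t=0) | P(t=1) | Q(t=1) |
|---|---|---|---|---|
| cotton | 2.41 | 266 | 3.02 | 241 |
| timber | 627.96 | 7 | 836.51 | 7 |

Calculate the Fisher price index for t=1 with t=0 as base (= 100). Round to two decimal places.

132.25

Laspeyres component (base-period weights):
ΣP(t=1)Q(t=0) = 3.02×266 + 836.51×7 = 803.32 + 5855.57 = 6658.89
ΣP(t=0)Q(t=0) = 2.41×266 + 627.96×7 = 641.06 + 4395.72 = 5036.78
L = 6658.89 / 5036.78 × 100 = 132.2053
Paasche component (current-period weights):
ΣP(t=1)Q(t=1) = 3.02×241 + 836.51×7 = 727.82 + 5855.57 = 6583.39
ΣP(t=0)Q(t=1) = 2.41×241 + 627.96×7 = 580.81 + 4395.72 = 4976.53
P = 6583.39 / 4976.53 × 100 = 132.2888
Fisher = √(L × P) = √(132.2053 × 132.2888) = 132.2470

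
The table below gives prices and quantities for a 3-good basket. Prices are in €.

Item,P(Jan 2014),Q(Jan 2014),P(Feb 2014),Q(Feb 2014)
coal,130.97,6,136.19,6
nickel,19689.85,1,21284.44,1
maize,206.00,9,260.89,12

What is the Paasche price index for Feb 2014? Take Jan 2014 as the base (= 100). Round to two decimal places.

109.96

Paasche price index uses current-period quantities as weights.
ΣP(Feb 2014)·Q(Feb 2014) = 136.19×6 + 21284.44×1 + 260.89×12 = 817.14 + 21284.44 + 3130.68 = 25232.26
ΣP(Jan 2014)·Q(Feb 2014) = 130.97×6 + 19689.85×1 + 206.00×12 = 785.82 + 19689.85 + 2472 = 22947.67
Index = 25232.26 / 22947.67 × 100 = 109.9557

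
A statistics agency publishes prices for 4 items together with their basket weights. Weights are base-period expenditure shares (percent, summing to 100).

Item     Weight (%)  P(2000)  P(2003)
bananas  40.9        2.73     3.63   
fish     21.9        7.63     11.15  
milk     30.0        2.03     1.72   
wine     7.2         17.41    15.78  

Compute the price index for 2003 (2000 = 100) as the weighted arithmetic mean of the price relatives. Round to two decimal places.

bananas: 40.9 × (3.63/2.73) = 40.9 × 1.329670 = 54.3835
fish: 21.9 × (11.15/7.63) = 21.9 × 1.461337 = 32.0033
milk: 30.0 × (1.72/2.03) = 30.0 × 0.847291 = 25.4187
wine: 7.2 × (15.78/17.41) = 7.2 × 0.906376 = 6.5259
Index = Σ wᵢ·(p₁ᵢ/p₀ᵢ) = 54.3835 + 32.0033 + 25.4187 + 6.5259 = 118.3314

118.33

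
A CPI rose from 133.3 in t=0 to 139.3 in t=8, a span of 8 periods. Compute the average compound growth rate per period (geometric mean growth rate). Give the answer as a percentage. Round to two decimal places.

0.55%

Growth factor = (139.3/133.3)^(1/8) = (1.045011)^(1/8) = 1.005519
Growth rate = 1.005519 − 1 = 0.005519 = 0.5519%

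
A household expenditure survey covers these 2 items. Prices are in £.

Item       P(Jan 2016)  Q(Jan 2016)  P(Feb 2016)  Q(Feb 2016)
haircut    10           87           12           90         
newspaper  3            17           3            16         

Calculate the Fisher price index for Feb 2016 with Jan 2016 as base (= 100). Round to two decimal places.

118.94

Laspeyres component (base-period weights):
ΣP(Feb 2016)Q(Jan 2016) = 12×87 + 3×17 = 1044 + 51 = 1095
ΣP(Jan 2016)Q(Jan 2016) = 10×87 + 3×17 = 870 + 51 = 921
L = 1095 / 921 × 100 = 118.8925
Paasche component (current-period weights):
ΣP(Feb 2016)Q(Feb 2016) = 12×90 + 3×16 = 1080 + 48 = 1128
ΣP(Jan 2016)Q(Feb 2016) = 10×90 + 3×16 = 900 + 48 = 948
P = 1128 / 948 × 100 = 118.9873
Fisher = √(L × P) = √(118.8925 × 118.9873) = 118.9399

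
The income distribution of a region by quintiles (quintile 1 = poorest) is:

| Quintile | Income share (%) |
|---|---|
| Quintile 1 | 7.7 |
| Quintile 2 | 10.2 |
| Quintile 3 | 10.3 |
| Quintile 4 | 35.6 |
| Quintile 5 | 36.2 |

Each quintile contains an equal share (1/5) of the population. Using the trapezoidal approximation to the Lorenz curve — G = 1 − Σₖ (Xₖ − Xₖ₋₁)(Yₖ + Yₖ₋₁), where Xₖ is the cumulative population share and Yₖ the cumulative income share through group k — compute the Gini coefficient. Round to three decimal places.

Cumulative income shares Yₖ: 0.0770, 0.1790, 0.2820, 0.6380, 1.0000
Σ (Xₖ−Xₖ₋₁)(Yₖ+Yₖ₋₁) = (1/5)(0.0770+0.0000) + (1/5)(0.1790+0.0770) + (1/5)(0.2820+0.1790) + (1/5)(0.6380+0.2820) + (1/5)(1.0000+0.6380)
  = 0.0154 + 0.0512 + 0.0922 + 0.1840 + 0.3276 = 0.6704
G = 1 − 0.6704 = 0.3296

0.330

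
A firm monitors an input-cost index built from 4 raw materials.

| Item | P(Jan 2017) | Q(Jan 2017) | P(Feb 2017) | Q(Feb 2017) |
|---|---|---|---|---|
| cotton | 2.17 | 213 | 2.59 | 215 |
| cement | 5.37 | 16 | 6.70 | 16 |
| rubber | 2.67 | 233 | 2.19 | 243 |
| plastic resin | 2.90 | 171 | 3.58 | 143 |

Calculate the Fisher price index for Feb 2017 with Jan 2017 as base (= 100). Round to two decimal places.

Laspeyres component (base-period weights):
ΣP(Feb 2017)Q(Jan 2017) = 2.59×213 + 6.70×16 + 2.19×233 + 3.58×171 = 551.67 + 107.2 + 510.27 + 612.18 = 1781.32
ΣP(Jan 2017)Q(Jan 2017) = 2.17×213 + 5.37×16 + 2.67×233 + 2.90×171 = 462.21 + 85.92 + 622.11 + 495.9 = 1666.14
L = 1781.32 / 1666.14 × 100 = 106.9130
Paasche component (current-period weights):
ΣP(Feb 2017)Q(Feb 2017) = 2.59×215 + 6.70×16 + 2.19×243 + 3.58×143 = 556.85 + 107.2 + 532.17 + 511.94 = 1708.16
ΣP(Jan 2017)Q(Feb 2017) = 2.17×215 + 5.37×16 + 2.67×243 + 2.90×143 = 466.55 + 85.92 + 648.81 + 414.7 = 1615.98
P = 1708.16 / 1615.98 × 100 = 105.7043
Fisher = √(L × P) = √(106.9130 × 105.7043) = 106.3069

106.31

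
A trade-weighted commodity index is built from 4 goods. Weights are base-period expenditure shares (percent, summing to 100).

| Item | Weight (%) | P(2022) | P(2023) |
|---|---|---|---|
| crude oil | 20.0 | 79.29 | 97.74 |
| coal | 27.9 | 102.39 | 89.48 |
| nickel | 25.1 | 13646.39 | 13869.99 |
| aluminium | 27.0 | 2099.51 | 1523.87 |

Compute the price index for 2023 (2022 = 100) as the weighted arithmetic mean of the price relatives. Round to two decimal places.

94.14

crude oil: 20.0 × (97.74/79.29) = 20.0 × 1.232690 = 24.6538
coal: 27.9 × (89.48/102.39) = 27.9 × 0.873913 = 24.3822
nickel: 25.1 × (13869.99/13646.39) = 25.1 × 1.016385 = 25.5113
aluminium: 27.0 × (1523.87/2099.51) = 27.0 × 0.725822 = 19.5972
Index = Σ wᵢ·(p₁ᵢ/p₀ᵢ) = 24.6538 + 24.3822 + 25.5113 + 19.5972 = 94.1444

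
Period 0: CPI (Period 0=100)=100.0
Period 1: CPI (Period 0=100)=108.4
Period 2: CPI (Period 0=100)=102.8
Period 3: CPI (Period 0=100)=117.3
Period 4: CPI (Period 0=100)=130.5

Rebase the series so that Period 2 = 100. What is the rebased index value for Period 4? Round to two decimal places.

Rebased(Period 4) = 130.5 / 102.8 × 100 = 126.9455

126.95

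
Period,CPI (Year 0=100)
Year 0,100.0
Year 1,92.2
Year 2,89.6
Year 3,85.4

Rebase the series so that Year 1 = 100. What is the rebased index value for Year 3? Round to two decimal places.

92.62

Rebased(Year 3) = 85.4 / 92.2 × 100 = 92.6247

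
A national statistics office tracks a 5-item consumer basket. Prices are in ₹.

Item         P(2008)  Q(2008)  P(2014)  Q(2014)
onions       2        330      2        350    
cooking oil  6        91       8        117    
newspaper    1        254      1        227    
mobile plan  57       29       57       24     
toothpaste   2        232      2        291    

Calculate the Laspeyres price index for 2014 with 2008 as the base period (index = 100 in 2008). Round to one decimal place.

105.1

Laspeyres price index uses base-period quantities as weights.
ΣP(2014)·Q(2008) = 2×330 + 8×91 + 1×254 + 57×29 + 2×232 = 660 + 728 + 254 + 1653 + 464 = 3759
ΣP(2008)·Q(2008) = 2×330 + 6×91 + 1×254 + 57×29 + 2×232 = 660 + 546 + 254 + 1653 + 464 = 3577
Index = 3759 / 3577 × 100 = 105.0881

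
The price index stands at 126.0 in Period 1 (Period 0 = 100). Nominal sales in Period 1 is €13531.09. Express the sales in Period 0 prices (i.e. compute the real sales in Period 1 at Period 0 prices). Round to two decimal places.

10738.96

Real = Nominal ÷ (Index/100) = 13531.09 ÷ (126.0/100)
     = 13531.09 ÷ 1.260 = 10738.9603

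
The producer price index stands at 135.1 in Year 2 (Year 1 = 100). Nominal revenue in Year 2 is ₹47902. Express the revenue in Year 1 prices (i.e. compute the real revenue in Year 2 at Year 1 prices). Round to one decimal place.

35456.7

Real = Nominal ÷ (Index/100) = 47902 ÷ (135.1/100)
     = 47902 ÷ 1.351 = 35456.6987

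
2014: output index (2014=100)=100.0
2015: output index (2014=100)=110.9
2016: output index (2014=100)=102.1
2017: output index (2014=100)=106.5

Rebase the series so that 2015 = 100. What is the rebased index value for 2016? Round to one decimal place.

Rebased(2016) = 102.1 / 110.9 × 100 = 92.0649

92.1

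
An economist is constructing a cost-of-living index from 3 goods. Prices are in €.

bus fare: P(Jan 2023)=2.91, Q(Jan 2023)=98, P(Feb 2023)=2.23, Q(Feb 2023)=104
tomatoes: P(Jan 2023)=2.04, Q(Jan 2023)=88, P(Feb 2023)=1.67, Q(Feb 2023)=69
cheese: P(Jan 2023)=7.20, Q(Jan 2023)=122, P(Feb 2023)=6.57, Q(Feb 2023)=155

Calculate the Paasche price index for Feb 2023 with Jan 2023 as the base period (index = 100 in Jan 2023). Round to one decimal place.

Paasche price index uses current-period quantities as weights.
ΣP(Feb 2023)·Q(Feb 2023) = 2.23×104 + 1.67×69 + 6.57×155 = 231.92 + 115.23 + 1018.35 = 1365.5
ΣP(Jan 2023)·Q(Feb 2023) = 2.91×104 + 2.04×69 + 7.20×155 = 302.64 + 140.76 + 1116 = 1559.4
Index = 1365.5 / 1559.4 × 100 = 87.5657

87.6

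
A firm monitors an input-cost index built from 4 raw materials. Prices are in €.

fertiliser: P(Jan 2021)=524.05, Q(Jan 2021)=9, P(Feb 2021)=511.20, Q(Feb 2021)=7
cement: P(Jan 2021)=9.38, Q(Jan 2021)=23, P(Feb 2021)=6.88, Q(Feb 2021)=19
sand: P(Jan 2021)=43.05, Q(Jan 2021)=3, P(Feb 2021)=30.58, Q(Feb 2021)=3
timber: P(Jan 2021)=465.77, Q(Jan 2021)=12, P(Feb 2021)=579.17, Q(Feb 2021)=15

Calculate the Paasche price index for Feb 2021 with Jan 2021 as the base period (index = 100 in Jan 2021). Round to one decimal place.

Paasche price index uses current-period quantities as weights.
ΣP(Feb 2021)·Q(Feb 2021) = 511.20×7 + 6.88×19 + 30.58×3 + 579.17×15 = 3578.4 + 130.72 + 91.74 + 8687.55 = 12488.41
ΣP(Jan 2021)·Q(Feb 2021) = 524.05×7 + 9.38×19 + 43.05×3 + 465.77×15 = 3668.35 + 178.22 + 129.15 + 6986.55 = 10962.27
Index = 12488.41 / 10962.27 × 100 = 113.9218

113.9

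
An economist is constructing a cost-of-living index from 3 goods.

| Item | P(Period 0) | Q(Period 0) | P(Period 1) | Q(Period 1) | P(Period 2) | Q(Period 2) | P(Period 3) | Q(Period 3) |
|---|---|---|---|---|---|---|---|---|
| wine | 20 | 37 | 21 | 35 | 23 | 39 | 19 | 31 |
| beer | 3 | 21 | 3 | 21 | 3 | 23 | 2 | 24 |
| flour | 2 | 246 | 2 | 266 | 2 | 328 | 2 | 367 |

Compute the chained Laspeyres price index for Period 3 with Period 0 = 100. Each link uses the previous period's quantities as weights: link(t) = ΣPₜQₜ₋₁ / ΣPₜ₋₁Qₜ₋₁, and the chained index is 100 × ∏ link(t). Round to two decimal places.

96.32

Link Period 0→Period 1:
ΣP(Period 1)Q(Period 0) = 21×37 + 3×21 + 2×246 = 777 + 63 + 492 = 1332
ΣP(Period 0)Q(Period 0) = 20×37 + 3×21 + 2×246 = 740 + 63 + 492 = 1295
link = 1332/1295 = 1.028571
Link Period 1→Period 2:
ΣP(Period 2)Q(Period 1) = 23×35 + 3×21 + 2×266 = 805 + 63 + 532 = 1400
ΣP(Period 1)Q(Period 1) = 21×35 + 3×21 + 2×266 = 735 + 63 + 532 = 1330
link = 1400/1330 = 1.052632
Link Period 2→Period 3:
ΣP(Period 3)Q(Period 2) = 19×39 + 2×23 + 2×328 = 741 + 46 + 656 = 1443
ΣP(Period 2)Q(Period 2) = 23×39 + 3×23 + 2×328 = 897 + 69 + 656 = 1622
link = 1443/1622 = 0.889642
Chained index = 100 × 1.028571 × 1.052632 × 0.889642 = 96.3222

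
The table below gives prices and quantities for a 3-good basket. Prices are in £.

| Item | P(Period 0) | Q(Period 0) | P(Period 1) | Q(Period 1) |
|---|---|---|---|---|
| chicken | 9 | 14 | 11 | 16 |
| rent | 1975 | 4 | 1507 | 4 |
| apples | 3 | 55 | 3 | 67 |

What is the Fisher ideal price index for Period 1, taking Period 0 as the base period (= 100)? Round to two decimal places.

Laspeyres component (base-period weights):
ΣP(Period 1)Q(Period 0) = 11×14 + 1507×4 + 3×55 = 154 + 6028 + 165 = 6347
ΣP(Period 0)Q(Period 0) = 9×14 + 1975×4 + 3×55 = 126 + 7900 + 165 = 8191
L = 6347 / 8191 × 100 = 77.4875
Paasche component (current-period weights):
ΣP(Period 1)Q(Period 1) = 11×16 + 1507×4 + 3×67 = 176 + 6028 + 201 = 6405
ΣP(Period 0)Q(Period 1) = 9×16 + 1975×4 + 3×67 = 144 + 7900 + 201 = 8245
P = 6405 / 8245 × 100 = 77.6834
Fisher = √(L × P) = √(77.4875 × 77.6834) = 77.5854

77.59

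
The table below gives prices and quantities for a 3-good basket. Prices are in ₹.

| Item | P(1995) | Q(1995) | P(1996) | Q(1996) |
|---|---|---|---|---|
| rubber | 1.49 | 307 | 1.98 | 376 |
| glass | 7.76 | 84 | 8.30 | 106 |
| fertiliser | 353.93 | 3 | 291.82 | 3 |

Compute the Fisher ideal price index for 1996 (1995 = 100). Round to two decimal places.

Laspeyres component (base-period weights):
ΣP(1996)Q(1995) = 1.98×307 + 8.30×84 + 291.82×3 = 607.86 + 697.2 + 875.46 = 2180.52
ΣP(1995)Q(1995) = 1.49×307 + 7.76×84 + 353.93×3 = 457.43 + 651.84 + 1061.79 = 2171.06
L = 2180.52 / 2171.06 × 100 = 100.4357
Paasche component (current-period weights):
ΣP(1996)Q(1996) = 1.98×376 + 8.30×106 + 291.82×3 = 744.48 + 879.8 + 875.46 = 2499.74
ΣP(1995)Q(1996) = 1.49×376 + 7.76×106 + 353.93×3 = 560.24 + 822.56 + 1061.79 = 2444.59
P = 2499.74 / 2444.59 × 100 = 102.2560
Fisher = √(L × P) = √(100.4357 × 102.2560) = 101.3418

101.34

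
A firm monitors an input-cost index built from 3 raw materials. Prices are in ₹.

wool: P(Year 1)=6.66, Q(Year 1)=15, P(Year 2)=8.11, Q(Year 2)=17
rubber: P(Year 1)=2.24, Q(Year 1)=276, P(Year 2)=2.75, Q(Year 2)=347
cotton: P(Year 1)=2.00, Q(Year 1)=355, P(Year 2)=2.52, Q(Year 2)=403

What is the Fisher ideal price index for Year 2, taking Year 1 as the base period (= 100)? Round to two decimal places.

124.27

Laspeyres component (base-period weights):
ΣP(Year 2)Q(Year 1) = 8.11×15 + 2.75×276 + 2.52×355 = 121.65 + 759 + 894.6 = 1775.25
ΣP(Year 1)Q(Year 1) = 6.66×15 + 2.24×276 + 2.00×355 = 99.9 + 618.24 + 710 = 1428.14
L = 1775.25 / 1428.14 × 100 = 124.3050
Paasche component (current-period weights):
ΣP(Year 2)Q(Year 2) = 8.11×17 + 2.75×347 + 2.52×403 = 137.87 + 954.25 + 1015.56 = 2107.68
ΣP(Year 1)Q(Year 2) = 6.66×17 + 2.24×347 + 2.00×403 = 113.22 + 777.28 + 806 = 1696.5
P = 2107.68 / 1696.5 × 100 = 124.2370
Fisher = √(L × P) = √(124.3050 × 124.2370) = 124.2710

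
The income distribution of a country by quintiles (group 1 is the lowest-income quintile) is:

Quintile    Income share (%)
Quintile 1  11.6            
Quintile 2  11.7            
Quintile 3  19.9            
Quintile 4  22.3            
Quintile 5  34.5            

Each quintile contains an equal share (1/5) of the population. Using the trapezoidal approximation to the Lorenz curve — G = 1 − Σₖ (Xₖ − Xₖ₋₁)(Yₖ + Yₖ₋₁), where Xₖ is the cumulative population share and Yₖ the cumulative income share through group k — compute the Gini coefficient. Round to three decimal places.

Cumulative income shares Yₖ: 0.1160, 0.2330, 0.4320, 0.6550, 1.0000
Σ (Xₖ−Xₖ₋₁)(Yₖ+Yₖ₋₁) = (1/5)(0.1160+0.0000) + (1/5)(0.2330+0.1160) + (1/5)(0.4320+0.2330) + (1/5)(0.6550+0.4320) + (1/5)(1.0000+0.6550)
  = 0.0232 + 0.0698 + 0.1330 + 0.2174 + 0.3310 = 0.7744
G = 1 − 0.7744 = 0.2256

0.226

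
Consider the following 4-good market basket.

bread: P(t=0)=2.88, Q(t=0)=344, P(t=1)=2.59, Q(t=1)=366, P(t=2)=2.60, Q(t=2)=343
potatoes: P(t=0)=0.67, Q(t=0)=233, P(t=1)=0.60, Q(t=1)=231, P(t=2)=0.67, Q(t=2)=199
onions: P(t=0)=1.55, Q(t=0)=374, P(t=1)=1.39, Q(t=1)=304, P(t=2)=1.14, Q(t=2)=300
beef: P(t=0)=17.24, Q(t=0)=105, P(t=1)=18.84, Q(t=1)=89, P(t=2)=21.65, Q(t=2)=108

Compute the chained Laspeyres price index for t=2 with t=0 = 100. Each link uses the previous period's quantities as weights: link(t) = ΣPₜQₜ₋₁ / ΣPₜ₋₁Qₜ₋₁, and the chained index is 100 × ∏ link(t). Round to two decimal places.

105.85

Link t=0→t=1:
ΣP(t=1)Q(t=0) = 2.59×344 + 0.60×233 + 1.39×374 + 18.84×105 = 890.96 + 139.8 + 519.86 + 1978.2 = 3528.82
ΣP(t=0)Q(t=0) = 2.88×344 + 0.67×233 + 1.55×374 + 17.24×105 = 990.72 + 156.11 + 579.7 + 1810.2 = 3536.73
link = 3528.82/3536.73 = 0.997763
Link t=1→t=2:
ΣP(t=2)Q(t=1) = 2.60×366 + 0.67×231 + 1.14×304 + 21.65×89 = 951.6 + 154.77 + 346.56 + 1926.85 = 3379.78
ΣP(t=1)Q(t=1) = 2.59×366 + 0.60×231 + 1.39×304 + 18.84×89 = 947.94 + 138.6 + 422.56 + 1676.76 = 3185.86
link = 3379.78/3185.86 = 1.060869
Chained index = 100 × 0.997763 × 1.060869 = 105.8496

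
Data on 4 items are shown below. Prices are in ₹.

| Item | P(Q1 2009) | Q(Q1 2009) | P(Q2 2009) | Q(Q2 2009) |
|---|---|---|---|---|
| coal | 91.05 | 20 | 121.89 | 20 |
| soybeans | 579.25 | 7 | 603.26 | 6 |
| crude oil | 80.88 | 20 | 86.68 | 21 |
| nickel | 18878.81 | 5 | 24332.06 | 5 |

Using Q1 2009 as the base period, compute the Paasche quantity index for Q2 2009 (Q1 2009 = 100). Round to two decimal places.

Paasche quantity index uses current-period prices as weights.
ΣP(Q2 2009)·Q(Q2 2009) = 121.89×20 + 603.26×6 + 86.68×21 + 24332.06×5 = 2437.8 + 3619.56 + 1820.28 + 121660.3 = 129537.94
ΣP(Q2 2009)·Q(Q1 2009) = 121.89×20 + 603.26×7 + 86.68×20 + 24332.06×5 = 2437.8 + 4222.82 + 1733.6 + 121660.3 = 130054.52
Index = 129537.94 / 130054.52 × 100 = 99.6028

99.60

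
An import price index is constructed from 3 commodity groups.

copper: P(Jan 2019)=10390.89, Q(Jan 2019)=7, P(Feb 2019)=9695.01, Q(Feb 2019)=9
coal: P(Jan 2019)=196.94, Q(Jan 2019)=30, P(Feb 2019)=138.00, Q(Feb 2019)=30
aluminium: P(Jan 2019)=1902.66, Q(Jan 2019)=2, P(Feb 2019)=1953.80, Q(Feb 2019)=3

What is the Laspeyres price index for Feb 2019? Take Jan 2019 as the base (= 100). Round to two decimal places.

92.07

Laspeyres price index uses base-period quantities as weights.
ΣP(Feb 2019)·Q(Jan 2019) = 9695.01×7 + 138.00×30 + 1953.80×2 = 67865.07 + 4140 + 3907.6 = 75912.67
ΣP(Jan 2019)·Q(Jan 2019) = 10390.89×7 + 196.94×30 + 1902.66×2 = 72736.23 + 5908.2 + 3805.32 = 82449.75
Index = 75912.67 / 82449.75 × 100 = 92.0714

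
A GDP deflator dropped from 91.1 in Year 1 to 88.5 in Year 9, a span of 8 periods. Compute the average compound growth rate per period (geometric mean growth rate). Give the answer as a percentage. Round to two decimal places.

-0.36%

Growth factor = (88.5/91.1)^(1/8) = (0.971460)^(1/8) = 0.996387
Growth rate = 0.996387 − 1 = -0.003613 = -0.3613%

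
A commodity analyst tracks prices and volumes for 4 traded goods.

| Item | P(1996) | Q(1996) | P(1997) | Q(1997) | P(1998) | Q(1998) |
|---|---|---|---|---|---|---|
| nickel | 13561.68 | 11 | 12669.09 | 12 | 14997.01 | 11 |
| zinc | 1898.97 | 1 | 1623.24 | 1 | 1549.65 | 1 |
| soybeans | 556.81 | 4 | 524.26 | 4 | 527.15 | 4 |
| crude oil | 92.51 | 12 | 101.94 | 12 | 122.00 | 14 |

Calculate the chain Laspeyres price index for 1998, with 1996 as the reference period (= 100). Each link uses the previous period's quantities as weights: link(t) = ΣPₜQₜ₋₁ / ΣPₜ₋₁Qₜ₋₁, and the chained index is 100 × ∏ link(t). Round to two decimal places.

Link 1996→1997:
ΣP(1997)Q(1996) = 12669.09×11 + 1623.24×1 + 524.26×4 + 101.94×12 = 139359.99 + 1623.24 + 2097.04 + 1223.28 = 144303.55
ΣP(1996)Q(1996) = 13561.68×11 + 1898.97×1 + 556.81×4 + 92.51×12 = 149178.48 + 1898.97 + 2227.24 + 1110.12 = 154414.81
link = 144303.55/154414.81 = 0.934519
Link 1997→1998:
ΣP(1998)Q(1997) = 14997.01×12 + 1549.65×1 + 527.15×4 + 122.00×12 = 179964.12 + 1549.65 + 2108.6 + 1464 = 185086.37
ΣP(1997)Q(1997) = 12669.09×12 + 1623.24×1 + 524.26×4 + 101.94×12 = 152029.08 + 1623.24 + 2097.04 + 1223.28 = 156972.64
link = 185086.37/156972.64 = 1.179100
Chained index = 100 × 0.934519 × 1.179100 = 110.1891

110.19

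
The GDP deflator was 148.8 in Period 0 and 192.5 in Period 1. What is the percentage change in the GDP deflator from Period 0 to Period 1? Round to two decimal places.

29.37%

Change = (192.5 − 148.8) / 148.8 × 100
       = 43.7 / 148.8 × 100 = 29.3683%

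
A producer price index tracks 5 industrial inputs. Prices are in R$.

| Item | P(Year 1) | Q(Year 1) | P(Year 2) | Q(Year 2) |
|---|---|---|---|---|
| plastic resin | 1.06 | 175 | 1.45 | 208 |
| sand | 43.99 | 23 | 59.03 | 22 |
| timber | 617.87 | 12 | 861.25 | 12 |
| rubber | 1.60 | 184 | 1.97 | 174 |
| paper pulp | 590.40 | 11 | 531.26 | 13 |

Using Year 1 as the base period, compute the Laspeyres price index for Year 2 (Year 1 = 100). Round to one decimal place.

117.9

Laspeyres price index uses base-period quantities as weights.
ΣP(Year 2)·Q(Year 1) = 1.45×175 + 59.03×23 + 861.25×12 + 1.97×184 + 531.26×11 = 253.75 + 1357.69 + 10335 + 362.48 + 5843.86 = 18152.78
ΣP(Year 1)·Q(Year 1) = 1.06×175 + 43.99×23 + 617.87×12 + 1.60×184 + 590.40×11 = 185.5 + 1011.77 + 7414.44 + 294.4 + 6494.4 = 15400.51
Index = 18152.78 / 15400.51 × 100 = 117.8713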